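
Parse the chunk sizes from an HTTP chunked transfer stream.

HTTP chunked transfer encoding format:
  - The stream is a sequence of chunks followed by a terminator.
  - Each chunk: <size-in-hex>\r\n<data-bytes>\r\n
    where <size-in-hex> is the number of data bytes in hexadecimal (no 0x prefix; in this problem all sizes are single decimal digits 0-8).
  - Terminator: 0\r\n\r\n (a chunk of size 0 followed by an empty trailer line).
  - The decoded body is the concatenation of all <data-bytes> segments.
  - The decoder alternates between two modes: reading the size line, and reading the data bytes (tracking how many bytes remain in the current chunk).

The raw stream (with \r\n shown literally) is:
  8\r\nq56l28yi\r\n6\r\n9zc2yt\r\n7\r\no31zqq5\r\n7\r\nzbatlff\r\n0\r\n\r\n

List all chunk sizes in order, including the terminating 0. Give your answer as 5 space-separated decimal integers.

Answer: 8 6 7 7 0

Derivation:
Chunk 1: stream[0..1]='8' size=0x8=8, data at stream[3..11]='q56l28yi' -> body[0..8], body so far='q56l28yi'
Chunk 2: stream[13..14]='6' size=0x6=6, data at stream[16..22]='9zc2yt' -> body[8..14], body so far='q56l28yi9zc2yt'
Chunk 3: stream[24..25]='7' size=0x7=7, data at stream[27..34]='o31zqq5' -> body[14..21], body so far='q56l28yi9zc2yto31zqq5'
Chunk 4: stream[36..37]='7' size=0x7=7, data at stream[39..46]='zbatlff' -> body[21..28], body so far='q56l28yi9zc2yto31zqq5zbatlff'
Chunk 5: stream[48..49]='0' size=0 (terminator). Final body='q56l28yi9zc2yto31zqq5zbatlff' (28 bytes)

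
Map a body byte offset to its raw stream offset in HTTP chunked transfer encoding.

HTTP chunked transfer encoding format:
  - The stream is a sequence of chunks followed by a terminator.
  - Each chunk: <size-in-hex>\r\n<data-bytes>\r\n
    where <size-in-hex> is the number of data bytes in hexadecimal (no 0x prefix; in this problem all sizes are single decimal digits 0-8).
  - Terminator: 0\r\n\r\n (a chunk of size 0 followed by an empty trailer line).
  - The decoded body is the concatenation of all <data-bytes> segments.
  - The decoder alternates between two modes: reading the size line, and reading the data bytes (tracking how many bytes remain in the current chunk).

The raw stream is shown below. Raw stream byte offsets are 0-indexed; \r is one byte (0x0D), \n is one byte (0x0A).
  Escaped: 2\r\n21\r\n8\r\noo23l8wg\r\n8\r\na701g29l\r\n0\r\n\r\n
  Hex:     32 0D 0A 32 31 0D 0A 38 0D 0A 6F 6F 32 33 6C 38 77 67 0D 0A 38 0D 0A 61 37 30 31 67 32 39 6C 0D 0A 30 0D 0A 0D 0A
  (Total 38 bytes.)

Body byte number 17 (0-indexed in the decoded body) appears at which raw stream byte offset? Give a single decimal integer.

Chunk 1: stream[0..1]='2' size=0x2=2, data at stream[3..5]='21' -> body[0..2], body so far='21'
Chunk 2: stream[7..8]='8' size=0x8=8, data at stream[10..18]='oo23l8wg' -> body[2..10], body so far='21oo23l8wg'
Chunk 3: stream[20..21]='8' size=0x8=8, data at stream[23..31]='a701g29l' -> body[10..18], body so far='21oo23l8wga701g29l'
Chunk 4: stream[33..34]='0' size=0 (terminator). Final body='21oo23l8wga701g29l' (18 bytes)
Body byte 17 at stream offset 30

Answer: 30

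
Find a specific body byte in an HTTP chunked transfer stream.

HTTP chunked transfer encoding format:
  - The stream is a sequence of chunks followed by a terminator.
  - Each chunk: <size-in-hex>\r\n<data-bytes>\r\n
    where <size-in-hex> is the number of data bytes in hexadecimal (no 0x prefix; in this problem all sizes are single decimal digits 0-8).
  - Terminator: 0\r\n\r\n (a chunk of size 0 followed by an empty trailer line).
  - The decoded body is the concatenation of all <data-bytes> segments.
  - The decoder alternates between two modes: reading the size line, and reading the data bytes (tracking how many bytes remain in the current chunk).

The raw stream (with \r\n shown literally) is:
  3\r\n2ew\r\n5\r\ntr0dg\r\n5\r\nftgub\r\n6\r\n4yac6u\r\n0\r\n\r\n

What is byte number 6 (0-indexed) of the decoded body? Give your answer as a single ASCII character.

Chunk 1: stream[0..1]='3' size=0x3=3, data at stream[3..6]='2ew' -> body[0..3], body so far='2ew'
Chunk 2: stream[8..9]='5' size=0x5=5, data at stream[11..16]='tr0dg' -> body[3..8], body so far='2ewtr0dg'
Chunk 3: stream[18..19]='5' size=0x5=5, data at stream[21..26]='ftgub' -> body[8..13], body so far='2ewtr0dgftgub'
Chunk 4: stream[28..29]='6' size=0x6=6, data at stream[31..37]='4yac6u' -> body[13..19], body so far='2ewtr0dgftgub4yac6u'
Chunk 5: stream[39..40]='0' size=0 (terminator). Final body='2ewtr0dgftgub4yac6u' (19 bytes)
Body byte 6 = 'd'

Answer: d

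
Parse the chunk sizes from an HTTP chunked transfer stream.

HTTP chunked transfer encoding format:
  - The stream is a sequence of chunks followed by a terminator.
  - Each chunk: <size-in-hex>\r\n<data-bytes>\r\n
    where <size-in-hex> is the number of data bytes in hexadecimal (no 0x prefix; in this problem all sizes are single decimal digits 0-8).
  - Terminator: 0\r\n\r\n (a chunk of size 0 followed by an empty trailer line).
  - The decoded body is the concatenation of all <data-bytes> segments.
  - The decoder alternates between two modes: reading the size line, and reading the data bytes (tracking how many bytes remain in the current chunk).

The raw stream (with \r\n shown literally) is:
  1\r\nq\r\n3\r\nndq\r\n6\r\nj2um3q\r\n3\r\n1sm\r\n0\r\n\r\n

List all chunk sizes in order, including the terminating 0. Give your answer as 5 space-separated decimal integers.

Chunk 1: stream[0..1]='1' size=0x1=1, data at stream[3..4]='q' -> body[0..1], body so far='q'
Chunk 2: stream[6..7]='3' size=0x3=3, data at stream[9..12]='ndq' -> body[1..4], body so far='qndq'
Chunk 3: stream[14..15]='6' size=0x6=6, data at stream[17..23]='j2um3q' -> body[4..10], body so far='qndqj2um3q'
Chunk 4: stream[25..26]='3' size=0x3=3, data at stream[28..31]='1sm' -> body[10..13], body so far='qndqj2um3q1sm'
Chunk 5: stream[33..34]='0' size=0 (terminator). Final body='qndqj2um3q1sm' (13 bytes)

Answer: 1 3 6 3 0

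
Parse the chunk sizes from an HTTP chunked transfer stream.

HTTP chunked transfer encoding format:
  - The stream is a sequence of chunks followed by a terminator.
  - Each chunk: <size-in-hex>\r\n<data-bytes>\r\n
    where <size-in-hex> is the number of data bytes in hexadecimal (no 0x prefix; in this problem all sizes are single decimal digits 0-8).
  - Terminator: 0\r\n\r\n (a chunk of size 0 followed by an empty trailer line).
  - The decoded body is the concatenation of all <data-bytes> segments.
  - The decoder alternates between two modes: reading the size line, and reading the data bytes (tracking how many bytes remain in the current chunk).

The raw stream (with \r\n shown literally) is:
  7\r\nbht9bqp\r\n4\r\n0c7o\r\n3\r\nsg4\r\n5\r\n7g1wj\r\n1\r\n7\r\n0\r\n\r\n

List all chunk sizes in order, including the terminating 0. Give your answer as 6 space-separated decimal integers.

Answer: 7 4 3 5 1 0

Derivation:
Chunk 1: stream[0..1]='7' size=0x7=7, data at stream[3..10]='bht9bqp' -> body[0..7], body so far='bht9bqp'
Chunk 2: stream[12..13]='4' size=0x4=4, data at stream[15..19]='0c7o' -> body[7..11], body so far='bht9bqp0c7o'
Chunk 3: stream[21..22]='3' size=0x3=3, data at stream[24..27]='sg4' -> body[11..14], body so far='bht9bqp0c7osg4'
Chunk 4: stream[29..30]='5' size=0x5=5, data at stream[32..37]='7g1wj' -> body[14..19], body so far='bht9bqp0c7osg47g1wj'
Chunk 5: stream[39..40]='1' size=0x1=1, data at stream[42..43]='7' -> body[19..20], body so far='bht9bqp0c7osg47g1wj7'
Chunk 6: stream[45..46]='0' size=0 (terminator). Final body='bht9bqp0c7osg47g1wj7' (20 bytes)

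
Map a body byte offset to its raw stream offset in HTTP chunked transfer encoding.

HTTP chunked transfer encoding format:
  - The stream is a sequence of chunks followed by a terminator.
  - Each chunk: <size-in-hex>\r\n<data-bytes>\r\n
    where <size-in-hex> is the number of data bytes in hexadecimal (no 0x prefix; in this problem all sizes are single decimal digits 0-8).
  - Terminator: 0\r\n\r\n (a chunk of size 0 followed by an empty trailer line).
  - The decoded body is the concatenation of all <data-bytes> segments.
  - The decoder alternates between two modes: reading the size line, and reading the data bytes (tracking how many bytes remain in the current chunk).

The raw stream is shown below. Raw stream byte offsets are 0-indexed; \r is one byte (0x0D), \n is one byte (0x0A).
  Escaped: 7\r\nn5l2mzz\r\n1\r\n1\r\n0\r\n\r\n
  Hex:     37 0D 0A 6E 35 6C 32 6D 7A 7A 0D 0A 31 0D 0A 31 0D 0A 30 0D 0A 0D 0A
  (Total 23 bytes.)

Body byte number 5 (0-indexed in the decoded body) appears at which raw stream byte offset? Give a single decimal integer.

Answer: 8

Derivation:
Chunk 1: stream[0..1]='7' size=0x7=7, data at stream[3..10]='n5l2mzz' -> body[0..7], body so far='n5l2mzz'
Chunk 2: stream[12..13]='1' size=0x1=1, data at stream[15..16]='1' -> body[7..8], body so far='n5l2mzz1'
Chunk 3: stream[18..19]='0' size=0 (terminator). Final body='n5l2mzz1' (8 bytes)
Body byte 5 at stream offset 8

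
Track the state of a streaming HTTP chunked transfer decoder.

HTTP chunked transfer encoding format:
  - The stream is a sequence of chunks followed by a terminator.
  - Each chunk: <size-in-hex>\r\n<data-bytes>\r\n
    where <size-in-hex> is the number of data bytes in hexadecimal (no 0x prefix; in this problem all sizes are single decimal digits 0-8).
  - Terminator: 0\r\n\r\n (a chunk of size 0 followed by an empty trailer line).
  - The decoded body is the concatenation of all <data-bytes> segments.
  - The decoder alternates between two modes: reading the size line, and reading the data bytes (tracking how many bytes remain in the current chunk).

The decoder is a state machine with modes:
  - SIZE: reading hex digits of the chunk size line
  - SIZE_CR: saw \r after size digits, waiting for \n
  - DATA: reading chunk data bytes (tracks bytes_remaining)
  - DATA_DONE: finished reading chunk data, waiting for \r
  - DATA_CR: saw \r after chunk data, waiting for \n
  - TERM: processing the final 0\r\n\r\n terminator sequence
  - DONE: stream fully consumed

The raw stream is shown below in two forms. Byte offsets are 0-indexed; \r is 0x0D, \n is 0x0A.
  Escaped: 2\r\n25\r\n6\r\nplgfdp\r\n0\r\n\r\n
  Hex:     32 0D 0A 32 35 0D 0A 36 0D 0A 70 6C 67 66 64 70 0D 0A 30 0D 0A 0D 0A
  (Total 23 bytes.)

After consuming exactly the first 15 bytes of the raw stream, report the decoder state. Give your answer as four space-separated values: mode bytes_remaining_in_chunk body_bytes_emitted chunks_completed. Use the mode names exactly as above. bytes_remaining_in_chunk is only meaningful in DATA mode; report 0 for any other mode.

Answer: DATA 1 7 1

Derivation:
Byte 0 = '2': mode=SIZE remaining=0 emitted=0 chunks_done=0
Byte 1 = 0x0D: mode=SIZE_CR remaining=0 emitted=0 chunks_done=0
Byte 2 = 0x0A: mode=DATA remaining=2 emitted=0 chunks_done=0
Byte 3 = '2': mode=DATA remaining=1 emitted=1 chunks_done=0
Byte 4 = '5': mode=DATA_DONE remaining=0 emitted=2 chunks_done=0
Byte 5 = 0x0D: mode=DATA_CR remaining=0 emitted=2 chunks_done=0
Byte 6 = 0x0A: mode=SIZE remaining=0 emitted=2 chunks_done=1
Byte 7 = '6': mode=SIZE remaining=0 emitted=2 chunks_done=1
Byte 8 = 0x0D: mode=SIZE_CR remaining=0 emitted=2 chunks_done=1
Byte 9 = 0x0A: mode=DATA remaining=6 emitted=2 chunks_done=1
Byte 10 = 'p': mode=DATA remaining=5 emitted=3 chunks_done=1
Byte 11 = 'l': mode=DATA remaining=4 emitted=4 chunks_done=1
Byte 12 = 'g': mode=DATA remaining=3 emitted=5 chunks_done=1
Byte 13 = 'f': mode=DATA remaining=2 emitted=6 chunks_done=1
Byte 14 = 'd': mode=DATA remaining=1 emitted=7 chunks_done=1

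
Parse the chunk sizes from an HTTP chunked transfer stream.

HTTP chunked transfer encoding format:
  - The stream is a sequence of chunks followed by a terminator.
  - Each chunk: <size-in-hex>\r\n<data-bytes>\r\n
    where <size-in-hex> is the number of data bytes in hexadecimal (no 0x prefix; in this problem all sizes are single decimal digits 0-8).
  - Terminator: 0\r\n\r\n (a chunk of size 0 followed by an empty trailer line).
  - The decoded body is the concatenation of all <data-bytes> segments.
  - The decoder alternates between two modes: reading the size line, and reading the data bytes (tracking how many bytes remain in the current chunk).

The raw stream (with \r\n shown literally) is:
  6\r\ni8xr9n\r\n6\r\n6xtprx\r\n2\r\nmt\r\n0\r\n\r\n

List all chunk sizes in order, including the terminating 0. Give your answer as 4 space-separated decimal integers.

Answer: 6 6 2 0

Derivation:
Chunk 1: stream[0..1]='6' size=0x6=6, data at stream[3..9]='i8xr9n' -> body[0..6], body so far='i8xr9n'
Chunk 2: stream[11..12]='6' size=0x6=6, data at stream[14..20]='6xtprx' -> body[6..12], body so far='i8xr9n6xtprx'
Chunk 3: stream[22..23]='2' size=0x2=2, data at stream[25..27]='mt' -> body[12..14], body so far='i8xr9n6xtprxmt'
Chunk 4: stream[29..30]='0' size=0 (terminator). Final body='i8xr9n6xtprxmt' (14 bytes)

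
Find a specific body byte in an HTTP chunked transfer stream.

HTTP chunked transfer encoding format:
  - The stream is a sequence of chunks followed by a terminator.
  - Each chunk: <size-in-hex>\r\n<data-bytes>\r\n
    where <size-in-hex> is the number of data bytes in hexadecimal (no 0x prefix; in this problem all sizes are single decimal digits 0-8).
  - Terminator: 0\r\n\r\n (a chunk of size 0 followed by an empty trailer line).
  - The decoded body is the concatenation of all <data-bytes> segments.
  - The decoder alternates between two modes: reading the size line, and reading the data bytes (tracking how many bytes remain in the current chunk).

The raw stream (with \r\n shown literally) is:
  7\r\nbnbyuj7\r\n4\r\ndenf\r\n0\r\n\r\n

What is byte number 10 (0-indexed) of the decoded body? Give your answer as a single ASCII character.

Answer: f

Derivation:
Chunk 1: stream[0..1]='7' size=0x7=7, data at stream[3..10]='bnbyuj7' -> body[0..7], body so far='bnbyuj7'
Chunk 2: stream[12..13]='4' size=0x4=4, data at stream[15..19]='denf' -> body[7..11], body so far='bnbyuj7denf'
Chunk 3: stream[21..22]='0' size=0 (terminator). Final body='bnbyuj7denf' (11 bytes)
Body byte 10 = 'f'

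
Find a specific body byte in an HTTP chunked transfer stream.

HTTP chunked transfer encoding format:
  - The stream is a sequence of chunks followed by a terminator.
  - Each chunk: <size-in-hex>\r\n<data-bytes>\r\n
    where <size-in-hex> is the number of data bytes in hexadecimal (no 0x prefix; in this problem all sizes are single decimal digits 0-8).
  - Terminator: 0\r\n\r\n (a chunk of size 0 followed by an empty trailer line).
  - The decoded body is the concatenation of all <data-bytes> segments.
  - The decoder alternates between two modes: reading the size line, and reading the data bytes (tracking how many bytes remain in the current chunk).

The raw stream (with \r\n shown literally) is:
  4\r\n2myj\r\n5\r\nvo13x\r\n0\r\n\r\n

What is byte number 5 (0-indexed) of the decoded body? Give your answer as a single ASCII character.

Chunk 1: stream[0..1]='4' size=0x4=4, data at stream[3..7]='2myj' -> body[0..4], body so far='2myj'
Chunk 2: stream[9..10]='5' size=0x5=5, data at stream[12..17]='vo13x' -> body[4..9], body so far='2myjvo13x'
Chunk 3: stream[19..20]='0' size=0 (terminator). Final body='2myjvo13x' (9 bytes)
Body byte 5 = 'o'

Answer: o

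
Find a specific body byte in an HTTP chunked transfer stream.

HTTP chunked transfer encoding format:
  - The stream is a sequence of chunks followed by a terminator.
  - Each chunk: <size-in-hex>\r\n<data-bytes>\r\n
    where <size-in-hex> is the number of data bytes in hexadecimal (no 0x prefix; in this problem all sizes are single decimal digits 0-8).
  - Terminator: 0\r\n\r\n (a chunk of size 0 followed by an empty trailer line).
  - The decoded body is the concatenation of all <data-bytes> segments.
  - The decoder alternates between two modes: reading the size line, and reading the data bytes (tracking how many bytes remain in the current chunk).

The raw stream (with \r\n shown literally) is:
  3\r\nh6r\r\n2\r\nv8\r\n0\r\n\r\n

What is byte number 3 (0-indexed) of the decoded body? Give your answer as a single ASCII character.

Chunk 1: stream[0..1]='3' size=0x3=3, data at stream[3..6]='h6r' -> body[0..3], body so far='h6r'
Chunk 2: stream[8..9]='2' size=0x2=2, data at stream[11..13]='v8' -> body[3..5], body so far='h6rv8'
Chunk 3: stream[15..16]='0' size=0 (terminator). Final body='h6rv8' (5 bytes)
Body byte 3 = 'v'

Answer: v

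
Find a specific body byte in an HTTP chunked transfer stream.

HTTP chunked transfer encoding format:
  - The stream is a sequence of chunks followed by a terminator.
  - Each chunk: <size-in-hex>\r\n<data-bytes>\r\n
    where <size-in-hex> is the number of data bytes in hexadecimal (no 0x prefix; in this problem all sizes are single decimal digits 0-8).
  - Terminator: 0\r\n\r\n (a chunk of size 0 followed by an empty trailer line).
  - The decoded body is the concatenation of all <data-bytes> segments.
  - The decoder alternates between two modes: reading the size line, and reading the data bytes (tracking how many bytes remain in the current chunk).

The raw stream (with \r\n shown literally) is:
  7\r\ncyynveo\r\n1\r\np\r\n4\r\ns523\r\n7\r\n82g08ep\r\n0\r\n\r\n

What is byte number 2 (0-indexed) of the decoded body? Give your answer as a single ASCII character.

Chunk 1: stream[0..1]='7' size=0x7=7, data at stream[3..10]='cyynveo' -> body[0..7], body so far='cyynveo'
Chunk 2: stream[12..13]='1' size=0x1=1, data at stream[15..16]='p' -> body[7..8], body so far='cyynveop'
Chunk 3: stream[18..19]='4' size=0x4=4, data at stream[21..25]='s523' -> body[8..12], body so far='cyynveops523'
Chunk 4: stream[27..28]='7' size=0x7=7, data at stream[30..37]='82g08ep' -> body[12..19], body so far='cyynveops52382g08ep'
Chunk 5: stream[39..40]='0' size=0 (terminator). Final body='cyynveops52382g08ep' (19 bytes)
Body byte 2 = 'y'

Answer: y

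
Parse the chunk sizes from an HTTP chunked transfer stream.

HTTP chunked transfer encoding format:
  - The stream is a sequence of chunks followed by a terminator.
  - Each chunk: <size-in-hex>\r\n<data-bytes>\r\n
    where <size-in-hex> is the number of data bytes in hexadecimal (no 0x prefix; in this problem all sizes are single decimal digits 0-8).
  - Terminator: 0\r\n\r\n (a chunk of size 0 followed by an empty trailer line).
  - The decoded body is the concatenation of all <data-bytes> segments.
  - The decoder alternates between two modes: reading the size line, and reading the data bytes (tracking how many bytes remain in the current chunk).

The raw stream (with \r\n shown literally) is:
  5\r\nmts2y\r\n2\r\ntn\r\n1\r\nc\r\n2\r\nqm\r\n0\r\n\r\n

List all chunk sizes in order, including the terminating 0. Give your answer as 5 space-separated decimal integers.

Chunk 1: stream[0..1]='5' size=0x5=5, data at stream[3..8]='mts2y' -> body[0..5], body so far='mts2y'
Chunk 2: stream[10..11]='2' size=0x2=2, data at stream[13..15]='tn' -> body[5..7], body so far='mts2ytn'
Chunk 3: stream[17..18]='1' size=0x1=1, data at stream[20..21]='c' -> body[7..8], body so far='mts2ytnc'
Chunk 4: stream[23..24]='2' size=0x2=2, data at stream[26..28]='qm' -> body[8..10], body so far='mts2ytncqm'
Chunk 5: stream[30..31]='0' size=0 (terminator). Final body='mts2ytncqm' (10 bytes)

Answer: 5 2 1 2 0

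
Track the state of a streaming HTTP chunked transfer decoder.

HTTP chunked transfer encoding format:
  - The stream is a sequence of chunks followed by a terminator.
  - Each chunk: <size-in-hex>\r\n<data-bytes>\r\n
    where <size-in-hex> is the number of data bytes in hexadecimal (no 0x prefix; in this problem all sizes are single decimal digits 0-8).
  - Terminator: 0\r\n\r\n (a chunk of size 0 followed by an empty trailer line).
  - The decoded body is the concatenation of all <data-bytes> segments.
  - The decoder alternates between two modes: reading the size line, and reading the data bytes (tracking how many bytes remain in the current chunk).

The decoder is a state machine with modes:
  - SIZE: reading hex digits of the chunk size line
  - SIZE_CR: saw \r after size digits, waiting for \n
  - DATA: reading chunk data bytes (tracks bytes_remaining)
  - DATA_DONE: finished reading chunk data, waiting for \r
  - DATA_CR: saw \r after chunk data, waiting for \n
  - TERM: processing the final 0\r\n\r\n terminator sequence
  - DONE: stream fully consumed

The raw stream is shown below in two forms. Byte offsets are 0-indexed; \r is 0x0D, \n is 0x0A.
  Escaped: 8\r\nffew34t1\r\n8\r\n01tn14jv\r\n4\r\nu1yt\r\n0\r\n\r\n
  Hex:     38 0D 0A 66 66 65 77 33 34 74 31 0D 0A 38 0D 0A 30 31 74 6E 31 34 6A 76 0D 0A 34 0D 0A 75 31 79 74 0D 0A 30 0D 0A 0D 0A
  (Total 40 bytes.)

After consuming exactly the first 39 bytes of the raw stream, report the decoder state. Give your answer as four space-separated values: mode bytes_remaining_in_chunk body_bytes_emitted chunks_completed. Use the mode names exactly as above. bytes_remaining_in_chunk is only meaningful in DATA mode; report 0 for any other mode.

Byte 0 = '8': mode=SIZE remaining=0 emitted=0 chunks_done=0
Byte 1 = 0x0D: mode=SIZE_CR remaining=0 emitted=0 chunks_done=0
Byte 2 = 0x0A: mode=DATA remaining=8 emitted=0 chunks_done=0
Byte 3 = 'f': mode=DATA remaining=7 emitted=1 chunks_done=0
Byte 4 = 'f': mode=DATA remaining=6 emitted=2 chunks_done=0
Byte 5 = 'e': mode=DATA remaining=5 emitted=3 chunks_done=0
Byte 6 = 'w': mode=DATA remaining=4 emitted=4 chunks_done=0
Byte 7 = '3': mode=DATA remaining=3 emitted=5 chunks_done=0
Byte 8 = '4': mode=DATA remaining=2 emitted=6 chunks_done=0
Byte 9 = 't': mode=DATA remaining=1 emitted=7 chunks_done=0
Byte 10 = '1': mode=DATA_DONE remaining=0 emitted=8 chunks_done=0
Byte 11 = 0x0D: mode=DATA_CR remaining=0 emitted=8 chunks_done=0
Byte 12 = 0x0A: mode=SIZE remaining=0 emitted=8 chunks_done=1
Byte 13 = '8': mode=SIZE remaining=0 emitted=8 chunks_done=1
Byte 14 = 0x0D: mode=SIZE_CR remaining=0 emitted=8 chunks_done=1
Byte 15 = 0x0A: mode=DATA remaining=8 emitted=8 chunks_done=1
Byte 16 = '0': mode=DATA remaining=7 emitted=9 chunks_done=1
Byte 17 = '1': mode=DATA remaining=6 emitted=10 chunks_done=1
Byte 18 = 't': mode=DATA remaining=5 emitted=11 chunks_done=1
Byte 19 = 'n': mode=DATA remaining=4 emitted=12 chunks_done=1
Byte 20 = '1': mode=DATA remaining=3 emitted=13 chunks_done=1
Byte 21 = '4': mode=DATA remaining=2 emitted=14 chunks_done=1
Byte 22 = 'j': mode=DATA remaining=1 emitted=15 chunks_done=1
Byte 23 = 'v': mode=DATA_DONE remaining=0 emitted=16 chunks_done=1
Byte 24 = 0x0D: mode=DATA_CR remaining=0 emitted=16 chunks_done=1
Byte 25 = 0x0A: mode=SIZE remaining=0 emitted=16 chunks_done=2
Byte 26 = '4': mode=SIZE remaining=0 emitted=16 chunks_done=2
Byte 27 = 0x0D: mode=SIZE_CR remaining=0 emitted=16 chunks_done=2
Byte 28 = 0x0A: mode=DATA remaining=4 emitted=16 chunks_done=2
Byte 29 = 'u': mode=DATA remaining=3 emitted=17 chunks_done=2
Byte 30 = '1': mode=DATA remaining=2 emitted=18 chunks_done=2
Byte 31 = 'y': mode=DATA remaining=1 emitted=19 chunks_done=2
Byte 32 = 't': mode=DATA_DONE remaining=0 emitted=20 chunks_done=2
Byte 33 = 0x0D: mode=DATA_CR remaining=0 emitted=20 chunks_done=2
Byte 34 = 0x0A: mode=SIZE remaining=0 emitted=20 chunks_done=3
Byte 35 = '0': mode=SIZE remaining=0 emitted=20 chunks_done=3
Byte 36 = 0x0D: mode=SIZE_CR remaining=0 emitted=20 chunks_done=3
Byte 37 = 0x0A: mode=TERM remaining=0 emitted=20 chunks_done=3
Byte 38 = 0x0D: mode=TERM remaining=0 emitted=20 chunks_done=3

Answer: TERM 0 20 3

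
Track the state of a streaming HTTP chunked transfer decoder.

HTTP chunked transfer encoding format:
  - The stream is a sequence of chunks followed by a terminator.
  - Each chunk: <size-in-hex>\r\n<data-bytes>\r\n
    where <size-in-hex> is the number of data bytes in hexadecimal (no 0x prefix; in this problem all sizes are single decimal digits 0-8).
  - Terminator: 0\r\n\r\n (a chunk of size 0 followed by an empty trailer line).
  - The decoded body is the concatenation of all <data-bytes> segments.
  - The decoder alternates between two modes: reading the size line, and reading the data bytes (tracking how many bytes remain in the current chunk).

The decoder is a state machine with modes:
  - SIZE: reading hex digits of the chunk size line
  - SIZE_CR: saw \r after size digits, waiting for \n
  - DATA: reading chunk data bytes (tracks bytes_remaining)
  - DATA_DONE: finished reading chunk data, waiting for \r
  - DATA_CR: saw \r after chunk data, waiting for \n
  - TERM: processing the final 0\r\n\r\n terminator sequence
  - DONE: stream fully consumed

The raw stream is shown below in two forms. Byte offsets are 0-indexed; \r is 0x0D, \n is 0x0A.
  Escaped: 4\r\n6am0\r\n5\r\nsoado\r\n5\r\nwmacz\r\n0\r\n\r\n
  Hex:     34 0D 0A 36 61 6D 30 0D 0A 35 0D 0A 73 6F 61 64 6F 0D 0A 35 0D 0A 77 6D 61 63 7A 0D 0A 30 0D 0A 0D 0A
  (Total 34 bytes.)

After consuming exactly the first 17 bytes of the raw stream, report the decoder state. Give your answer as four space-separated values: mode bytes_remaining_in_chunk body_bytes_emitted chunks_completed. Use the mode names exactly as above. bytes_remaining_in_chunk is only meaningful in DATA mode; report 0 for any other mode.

Answer: DATA_DONE 0 9 1

Derivation:
Byte 0 = '4': mode=SIZE remaining=0 emitted=0 chunks_done=0
Byte 1 = 0x0D: mode=SIZE_CR remaining=0 emitted=0 chunks_done=0
Byte 2 = 0x0A: mode=DATA remaining=4 emitted=0 chunks_done=0
Byte 3 = '6': mode=DATA remaining=3 emitted=1 chunks_done=0
Byte 4 = 'a': mode=DATA remaining=2 emitted=2 chunks_done=0
Byte 5 = 'm': mode=DATA remaining=1 emitted=3 chunks_done=0
Byte 6 = '0': mode=DATA_DONE remaining=0 emitted=4 chunks_done=0
Byte 7 = 0x0D: mode=DATA_CR remaining=0 emitted=4 chunks_done=0
Byte 8 = 0x0A: mode=SIZE remaining=0 emitted=4 chunks_done=1
Byte 9 = '5': mode=SIZE remaining=0 emitted=4 chunks_done=1
Byte 10 = 0x0D: mode=SIZE_CR remaining=0 emitted=4 chunks_done=1
Byte 11 = 0x0A: mode=DATA remaining=5 emitted=4 chunks_done=1
Byte 12 = 's': mode=DATA remaining=4 emitted=5 chunks_done=1
Byte 13 = 'o': mode=DATA remaining=3 emitted=6 chunks_done=1
Byte 14 = 'a': mode=DATA remaining=2 emitted=7 chunks_done=1
Byte 15 = 'd': mode=DATA remaining=1 emitted=8 chunks_done=1
Byte 16 = 'o': mode=DATA_DONE remaining=0 emitted=9 chunks_done=1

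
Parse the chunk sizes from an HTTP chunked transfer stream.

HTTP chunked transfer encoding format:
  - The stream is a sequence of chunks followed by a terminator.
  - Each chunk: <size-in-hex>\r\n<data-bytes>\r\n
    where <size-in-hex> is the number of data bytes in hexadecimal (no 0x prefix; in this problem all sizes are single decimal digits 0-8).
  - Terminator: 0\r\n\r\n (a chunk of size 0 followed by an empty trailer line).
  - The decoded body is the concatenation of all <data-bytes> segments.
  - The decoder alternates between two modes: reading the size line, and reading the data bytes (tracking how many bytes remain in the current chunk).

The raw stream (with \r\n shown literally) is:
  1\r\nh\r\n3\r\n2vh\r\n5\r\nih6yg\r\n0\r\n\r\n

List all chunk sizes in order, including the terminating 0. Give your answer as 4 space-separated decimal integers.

Answer: 1 3 5 0

Derivation:
Chunk 1: stream[0..1]='1' size=0x1=1, data at stream[3..4]='h' -> body[0..1], body so far='h'
Chunk 2: stream[6..7]='3' size=0x3=3, data at stream[9..12]='2vh' -> body[1..4], body so far='h2vh'
Chunk 3: stream[14..15]='5' size=0x5=5, data at stream[17..22]='ih6yg' -> body[4..9], body so far='h2vhih6yg'
Chunk 4: stream[24..25]='0' size=0 (terminator). Final body='h2vhih6yg' (9 bytes)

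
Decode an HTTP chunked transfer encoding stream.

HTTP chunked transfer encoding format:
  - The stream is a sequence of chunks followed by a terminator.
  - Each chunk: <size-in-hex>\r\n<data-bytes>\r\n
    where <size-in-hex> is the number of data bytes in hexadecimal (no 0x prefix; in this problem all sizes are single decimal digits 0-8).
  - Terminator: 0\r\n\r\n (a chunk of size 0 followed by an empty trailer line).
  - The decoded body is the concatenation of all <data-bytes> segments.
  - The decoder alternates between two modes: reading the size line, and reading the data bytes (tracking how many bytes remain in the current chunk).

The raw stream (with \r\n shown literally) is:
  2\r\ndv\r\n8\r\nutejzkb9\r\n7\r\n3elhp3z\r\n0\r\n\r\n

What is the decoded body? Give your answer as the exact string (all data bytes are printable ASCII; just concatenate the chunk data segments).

Answer: dvutejzkb93elhp3z

Derivation:
Chunk 1: stream[0..1]='2' size=0x2=2, data at stream[3..5]='dv' -> body[0..2], body so far='dv'
Chunk 2: stream[7..8]='8' size=0x8=8, data at stream[10..18]='utejzkb9' -> body[2..10], body so far='dvutejzkb9'
Chunk 3: stream[20..21]='7' size=0x7=7, data at stream[23..30]='3elhp3z' -> body[10..17], body so far='dvutejzkb93elhp3z'
Chunk 4: stream[32..33]='0' size=0 (terminator). Final body='dvutejzkb93elhp3z' (17 bytes)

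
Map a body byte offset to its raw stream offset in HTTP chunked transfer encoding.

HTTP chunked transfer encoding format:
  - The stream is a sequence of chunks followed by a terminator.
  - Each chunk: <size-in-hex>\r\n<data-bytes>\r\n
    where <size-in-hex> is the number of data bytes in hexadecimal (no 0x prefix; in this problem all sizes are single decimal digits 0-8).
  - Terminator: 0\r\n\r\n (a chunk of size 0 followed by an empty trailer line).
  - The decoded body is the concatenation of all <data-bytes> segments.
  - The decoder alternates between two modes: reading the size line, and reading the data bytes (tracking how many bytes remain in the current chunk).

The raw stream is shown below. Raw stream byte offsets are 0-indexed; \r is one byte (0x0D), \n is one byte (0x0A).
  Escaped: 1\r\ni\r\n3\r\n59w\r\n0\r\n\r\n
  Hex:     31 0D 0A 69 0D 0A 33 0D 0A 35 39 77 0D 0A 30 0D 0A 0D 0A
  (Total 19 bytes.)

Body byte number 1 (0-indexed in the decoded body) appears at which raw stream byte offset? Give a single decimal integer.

Chunk 1: stream[0..1]='1' size=0x1=1, data at stream[3..4]='i' -> body[0..1], body so far='i'
Chunk 2: stream[6..7]='3' size=0x3=3, data at stream[9..12]='59w' -> body[1..4], body so far='i59w'
Chunk 3: stream[14..15]='0' size=0 (terminator). Final body='i59w' (4 bytes)
Body byte 1 at stream offset 9

Answer: 9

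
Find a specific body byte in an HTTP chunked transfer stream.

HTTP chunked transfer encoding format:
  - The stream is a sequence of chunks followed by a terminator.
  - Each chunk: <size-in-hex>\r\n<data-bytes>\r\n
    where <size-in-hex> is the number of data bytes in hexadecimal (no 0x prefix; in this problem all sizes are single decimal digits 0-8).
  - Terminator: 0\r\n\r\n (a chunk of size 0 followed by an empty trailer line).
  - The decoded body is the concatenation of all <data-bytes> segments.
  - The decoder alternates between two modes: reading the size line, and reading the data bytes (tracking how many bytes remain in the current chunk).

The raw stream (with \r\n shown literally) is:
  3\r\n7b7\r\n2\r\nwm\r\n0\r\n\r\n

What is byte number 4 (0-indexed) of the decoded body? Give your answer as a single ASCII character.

Answer: m

Derivation:
Chunk 1: stream[0..1]='3' size=0x3=3, data at stream[3..6]='7b7' -> body[0..3], body so far='7b7'
Chunk 2: stream[8..9]='2' size=0x2=2, data at stream[11..13]='wm' -> body[3..5], body so far='7b7wm'
Chunk 3: stream[15..16]='0' size=0 (terminator). Final body='7b7wm' (5 bytes)
Body byte 4 = 'm'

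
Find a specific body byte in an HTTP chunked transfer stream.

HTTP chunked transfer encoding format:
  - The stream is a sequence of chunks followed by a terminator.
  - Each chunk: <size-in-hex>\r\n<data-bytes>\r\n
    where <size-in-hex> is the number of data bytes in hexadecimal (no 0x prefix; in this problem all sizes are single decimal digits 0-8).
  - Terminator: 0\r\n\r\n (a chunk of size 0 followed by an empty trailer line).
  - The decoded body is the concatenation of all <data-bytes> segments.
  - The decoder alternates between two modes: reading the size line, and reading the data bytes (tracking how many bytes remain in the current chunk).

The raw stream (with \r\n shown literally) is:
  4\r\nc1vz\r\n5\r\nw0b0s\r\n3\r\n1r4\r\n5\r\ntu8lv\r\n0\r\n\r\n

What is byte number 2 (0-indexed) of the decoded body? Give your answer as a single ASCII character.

Answer: v

Derivation:
Chunk 1: stream[0..1]='4' size=0x4=4, data at stream[3..7]='c1vz' -> body[0..4], body so far='c1vz'
Chunk 2: stream[9..10]='5' size=0x5=5, data at stream[12..17]='w0b0s' -> body[4..9], body so far='c1vzw0b0s'
Chunk 3: stream[19..20]='3' size=0x3=3, data at stream[22..25]='1r4' -> body[9..12], body so far='c1vzw0b0s1r4'
Chunk 4: stream[27..28]='5' size=0x5=5, data at stream[30..35]='tu8lv' -> body[12..17], body so far='c1vzw0b0s1r4tu8lv'
Chunk 5: stream[37..38]='0' size=0 (terminator). Final body='c1vzw0b0s1r4tu8lv' (17 bytes)
Body byte 2 = 'v'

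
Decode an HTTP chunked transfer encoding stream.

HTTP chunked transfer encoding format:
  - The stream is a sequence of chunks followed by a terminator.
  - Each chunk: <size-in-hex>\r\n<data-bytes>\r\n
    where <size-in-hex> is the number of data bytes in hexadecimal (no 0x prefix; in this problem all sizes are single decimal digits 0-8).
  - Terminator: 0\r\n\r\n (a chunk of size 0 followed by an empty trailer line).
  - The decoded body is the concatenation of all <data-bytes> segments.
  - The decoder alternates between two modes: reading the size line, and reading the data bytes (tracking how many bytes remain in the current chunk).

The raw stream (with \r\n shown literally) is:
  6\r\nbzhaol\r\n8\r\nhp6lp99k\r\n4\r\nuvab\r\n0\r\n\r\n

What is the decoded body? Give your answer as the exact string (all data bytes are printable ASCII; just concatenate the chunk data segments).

Answer: bzhaolhp6lp99kuvab

Derivation:
Chunk 1: stream[0..1]='6' size=0x6=6, data at stream[3..9]='bzhaol' -> body[0..6], body so far='bzhaol'
Chunk 2: stream[11..12]='8' size=0x8=8, data at stream[14..22]='hp6lp99k' -> body[6..14], body so far='bzhaolhp6lp99k'
Chunk 3: stream[24..25]='4' size=0x4=4, data at stream[27..31]='uvab' -> body[14..18], body so far='bzhaolhp6lp99kuvab'
Chunk 4: stream[33..34]='0' size=0 (terminator). Final body='bzhaolhp6lp99kuvab' (18 bytes)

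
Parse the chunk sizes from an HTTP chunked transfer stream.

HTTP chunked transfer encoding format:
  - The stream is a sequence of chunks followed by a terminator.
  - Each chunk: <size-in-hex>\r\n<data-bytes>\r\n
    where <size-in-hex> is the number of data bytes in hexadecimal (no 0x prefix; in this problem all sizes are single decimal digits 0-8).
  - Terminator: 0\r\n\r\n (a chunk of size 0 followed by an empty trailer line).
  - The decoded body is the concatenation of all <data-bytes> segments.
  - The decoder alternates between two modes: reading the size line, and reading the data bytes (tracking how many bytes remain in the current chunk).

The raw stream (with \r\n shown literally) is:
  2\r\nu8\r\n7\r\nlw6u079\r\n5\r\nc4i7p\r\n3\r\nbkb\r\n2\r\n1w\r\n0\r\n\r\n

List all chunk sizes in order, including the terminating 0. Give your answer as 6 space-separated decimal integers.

Chunk 1: stream[0..1]='2' size=0x2=2, data at stream[3..5]='u8' -> body[0..2], body so far='u8'
Chunk 2: stream[7..8]='7' size=0x7=7, data at stream[10..17]='lw6u079' -> body[2..9], body so far='u8lw6u079'
Chunk 3: stream[19..20]='5' size=0x5=5, data at stream[22..27]='c4i7p' -> body[9..14], body so far='u8lw6u079c4i7p'
Chunk 4: stream[29..30]='3' size=0x3=3, data at stream[32..35]='bkb' -> body[14..17], body so far='u8lw6u079c4i7pbkb'
Chunk 5: stream[37..38]='2' size=0x2=2, data at stream[40..42]='1w' -> body[17..19], body so far='u8lw6u079c4i7pbkb1w'
Chunk 6: stream[44..45]='0' size=0 (terminator). Final body='u8lw6u079c4i7pbkb1w' (19 bytes)

Answer: 2 7 5 3 2 0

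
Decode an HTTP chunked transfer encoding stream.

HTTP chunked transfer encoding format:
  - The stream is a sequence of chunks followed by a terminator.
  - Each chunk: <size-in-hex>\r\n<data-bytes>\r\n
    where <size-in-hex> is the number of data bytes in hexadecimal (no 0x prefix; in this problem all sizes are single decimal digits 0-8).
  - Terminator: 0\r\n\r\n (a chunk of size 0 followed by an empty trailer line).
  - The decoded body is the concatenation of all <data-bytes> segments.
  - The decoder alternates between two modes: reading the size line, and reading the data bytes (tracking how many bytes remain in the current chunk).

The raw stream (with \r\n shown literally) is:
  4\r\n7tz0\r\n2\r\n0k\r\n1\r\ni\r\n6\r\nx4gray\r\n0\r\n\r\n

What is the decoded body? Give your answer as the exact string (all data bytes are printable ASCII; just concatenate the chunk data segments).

Answer: 7tz00kix4gray

Derivation:
Chunk 1: stream[0..1]='4' size=0x4=4, data at stream[3..7]='7tz0' -> body[0..4], body so far='7tz0'
Chunk 2: stream[9..10]='2' size=0x2=2, data at stream[12..14]='0k' -> body[4..6], body so far='7tz00k'
Chunk 3: stream[16..17]='1' size=0x1=1, data at stream[19..20]='i' -> body[6..7], body so far='7tz00ki'
Chunk 4: stream[22..23]='6' size=0x6=6, data at stream[25..31]='x4gray' -> body[7..13], body so far='7tz00kix4gray'
Chunk 5: stream[33..34]='0' size=0 (terminator). Final body='7tz00kix4gray' (13 bytes)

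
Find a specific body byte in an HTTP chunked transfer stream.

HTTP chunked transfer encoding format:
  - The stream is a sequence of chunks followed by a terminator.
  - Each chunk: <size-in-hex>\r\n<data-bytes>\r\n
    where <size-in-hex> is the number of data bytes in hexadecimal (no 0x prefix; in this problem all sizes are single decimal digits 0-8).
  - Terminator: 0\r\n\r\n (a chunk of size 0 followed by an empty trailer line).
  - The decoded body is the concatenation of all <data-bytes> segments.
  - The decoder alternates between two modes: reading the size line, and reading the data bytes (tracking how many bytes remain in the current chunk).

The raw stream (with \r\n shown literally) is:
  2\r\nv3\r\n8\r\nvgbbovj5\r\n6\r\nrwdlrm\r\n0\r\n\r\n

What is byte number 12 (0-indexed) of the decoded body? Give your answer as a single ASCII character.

Answer: d

Derivation:
Chunk 1: stream[0..1]='2' size=0x2=2, data at stream[3..5]='v3' -> body[0..2], body so far='v3'
Chunk 2: stream[7..8]='8' size=0x8=8, data at stream[10..18]='vgbbovj5' -> body[2..10], body so far='v3vgbbovj5'
Chunk 3: stream[20..21]='6' size=0x6=6, data at stream[23..29]='rwdlrm' -> body[10..16], body so far='v3vgbbovj5rwdlrm'
Chunk 4: stream[31..32]='0' size=0 (terminator). Final body='v3vgbbovj5rwdlrm' (16 bytes)
Body byte 12 = 'd'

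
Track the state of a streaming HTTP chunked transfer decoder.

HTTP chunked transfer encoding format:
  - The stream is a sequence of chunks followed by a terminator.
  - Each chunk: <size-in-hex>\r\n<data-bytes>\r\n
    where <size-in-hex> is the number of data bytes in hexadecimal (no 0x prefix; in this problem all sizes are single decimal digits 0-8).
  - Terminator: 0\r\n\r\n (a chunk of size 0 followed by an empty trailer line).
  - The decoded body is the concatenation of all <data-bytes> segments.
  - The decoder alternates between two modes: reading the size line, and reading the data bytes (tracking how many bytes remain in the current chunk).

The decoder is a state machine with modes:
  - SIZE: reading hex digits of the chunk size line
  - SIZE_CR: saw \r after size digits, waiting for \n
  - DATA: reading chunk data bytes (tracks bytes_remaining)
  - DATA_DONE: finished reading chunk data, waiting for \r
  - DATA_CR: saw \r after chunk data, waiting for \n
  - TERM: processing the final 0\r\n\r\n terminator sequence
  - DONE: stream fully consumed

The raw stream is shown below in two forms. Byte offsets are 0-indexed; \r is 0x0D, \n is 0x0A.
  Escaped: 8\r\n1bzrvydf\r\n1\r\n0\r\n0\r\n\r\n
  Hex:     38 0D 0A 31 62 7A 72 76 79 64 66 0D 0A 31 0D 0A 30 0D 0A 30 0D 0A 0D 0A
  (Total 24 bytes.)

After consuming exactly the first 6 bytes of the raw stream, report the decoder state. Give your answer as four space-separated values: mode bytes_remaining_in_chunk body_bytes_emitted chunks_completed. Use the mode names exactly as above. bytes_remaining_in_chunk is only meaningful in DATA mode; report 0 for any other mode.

Byte 0 = '8': mode=SIZE remaining=0 emitted=0 chunks_done=0
Byte 1 = 0x0D: mode=SIZE_CR remaining=0 emitted=0 chunks_done=0
Byte 2 = 0x0A: mode=DATA remaining=8 emitted=0 chunks_done=0
Byte 3 = '1': mode=DATA remaining=7 emitted=1 chunks_done=0
Byte 4 = 'b': mode=DATA remaining=6 emitted=2 chunks_done=0
Byte 5 = 'z': mode=DATA remaining=5 emitted=3 chunks_done=0

Answer: DATA 5 3 0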